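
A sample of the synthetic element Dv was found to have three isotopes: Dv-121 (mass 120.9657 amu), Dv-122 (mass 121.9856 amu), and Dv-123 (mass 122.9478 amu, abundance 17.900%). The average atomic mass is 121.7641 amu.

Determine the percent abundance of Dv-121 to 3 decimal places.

38.605%

The remaining 82.100% is split between Dv-121 (fraction x) and Dv-122 (fraction 0.82100 − x).
Substituting: 120.9657x + 121.9856(0.82100 − x) = 99.7564438
(120.9657 − 121.9856)x = -0.3937338  ⇒  x = 0.38605, y = 0.43495
Dv-121: 38.605%, Dv-122: 43.495%.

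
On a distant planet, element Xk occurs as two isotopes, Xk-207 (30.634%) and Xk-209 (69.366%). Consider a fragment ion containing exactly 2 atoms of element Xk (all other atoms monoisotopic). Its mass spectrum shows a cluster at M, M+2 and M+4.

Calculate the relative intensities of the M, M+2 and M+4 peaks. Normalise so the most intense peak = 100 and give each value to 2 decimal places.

Expanding (0.30634 + 0.69366)^2:
P(M) = 0.30634^2 = 0.093844
P(M+2) = 2 × 0.30634^1 × 0.69366^1 = 0.424992
P(M+4) = 0.69366^2 = 0.481164
The M+4 peak is largest (0.481164); scaling to 100 gives 19.50 : 88.33 : 100.00.

19.50 : 88.33 : 100.00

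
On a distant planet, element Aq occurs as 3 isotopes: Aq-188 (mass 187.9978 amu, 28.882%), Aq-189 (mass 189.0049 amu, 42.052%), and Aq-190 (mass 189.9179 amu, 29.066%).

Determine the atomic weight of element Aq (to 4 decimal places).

Average mass = Σ (abundance × isotope mass) = 0.28882 × 187.9978 + 0.42052 × 189.0049 + 0.29066 × 189.9179
= 54.29752 + 79.48034 + 55.20154 = 188.97940 amu

188.9794 amu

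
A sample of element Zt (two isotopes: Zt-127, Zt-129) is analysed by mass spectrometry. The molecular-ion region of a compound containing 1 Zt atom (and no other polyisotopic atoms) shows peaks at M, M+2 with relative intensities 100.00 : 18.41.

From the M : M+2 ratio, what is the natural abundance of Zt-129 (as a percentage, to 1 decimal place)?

15.5%

If p is the fraction of Zt that is Zt-127, then I(M+2)/I(M) = [C(1,1)·p^0·(1−p)] / p^1 = 1·(1−p)/p = 18.41/100.00 = 0.1841
(1−p)/p = 0.1841/1 = 0.1841  ⇒  p = 1/(1 + 0.1841) = 0.8445
Zt-127: 84.5%, Zt-129: 15.5%.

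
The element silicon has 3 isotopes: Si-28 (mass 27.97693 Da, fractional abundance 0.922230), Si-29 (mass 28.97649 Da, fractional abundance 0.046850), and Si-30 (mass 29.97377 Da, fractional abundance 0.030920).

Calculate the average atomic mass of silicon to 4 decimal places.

Average mass = Σ (abundance × isotope mass) = 0.922230 × 27.97693 + 0.046850 × 28.97649 + 0.030920 × 29.97377
= 25.801164 + 1.357549 + 0.926789 = 28.085502 Da

28.0855 Da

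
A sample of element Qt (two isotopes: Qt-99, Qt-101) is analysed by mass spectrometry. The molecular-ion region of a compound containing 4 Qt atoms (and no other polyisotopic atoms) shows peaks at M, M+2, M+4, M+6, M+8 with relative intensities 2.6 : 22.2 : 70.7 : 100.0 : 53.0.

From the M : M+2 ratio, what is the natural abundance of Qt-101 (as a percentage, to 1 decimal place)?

68.1%

Write p for the Qt-99 fraction. I(M+2)/I(M) = [C(4,1)·p^3·(1−p)] / p^4 = 4·(1−p)/p = 22.2/2.6 = 8.5385
(1−p)/p = 8.5385/4 = 2.1346  ⇒  p = 1/(1 + 2.1346) = 0.3190
Qt-99: 31.9%, Qt-101: 68.1%.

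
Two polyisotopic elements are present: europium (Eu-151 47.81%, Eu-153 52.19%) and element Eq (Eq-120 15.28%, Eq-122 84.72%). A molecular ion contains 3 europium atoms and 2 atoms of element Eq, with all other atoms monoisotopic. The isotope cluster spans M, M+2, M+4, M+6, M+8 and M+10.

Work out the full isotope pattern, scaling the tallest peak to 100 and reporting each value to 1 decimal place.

Europium pattern (n=3): 0.10928391 : 0.3578871 : 0.39067407 : 0.14215492
Element Eq pattern (n=2): 0.02334784 : 0.25890432 : 0.71774784
Convolve the two distributions (both contribute in 2-u steps):
  M: 0.10928391×0.02334784 = 0.002552
  M+2: 0.10928391×0.25890432 + 0.3578871×0.02334784 = 0.036650
  M+4: 0.10928391×0.71774784 + 0.3578871×0.25890432 + 0.39067407×0.02334784 = 0.180218
  M+6: 0.3578871×0.71774784 + 0.39067407×0.25890432 + 0.14215492×0.02334784 = 0.361339
  M+8: 0.39067407×0.71774784 + 0.14215492×0.25890432 = 0.317210
  M+10: 0.14215492×0.71774784 = 0.102031
Scale to base peak (0.361339) = 100: 0.7 : 10.1 : 49.9 : 100.0 : 87.8 : 28.2

0.7 : 10.1 : 49.9 : 100.0 : 87.8 : 28.2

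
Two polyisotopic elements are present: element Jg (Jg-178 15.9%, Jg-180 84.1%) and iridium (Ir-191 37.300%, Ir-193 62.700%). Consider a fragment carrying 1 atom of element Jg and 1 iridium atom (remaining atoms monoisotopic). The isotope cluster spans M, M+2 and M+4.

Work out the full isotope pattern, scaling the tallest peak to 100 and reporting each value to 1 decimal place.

11.2 : 78.4 : 100.0

Element Jg pattern (n=1): 0.1590 : 0.8410
Iridium pattern (n=1): 0.3730 : 0.6270
Convolve the two distributions (both contribute in 2-u steps):
  M: 0.1590×0.3730 = 0.059307
  M+2: 0.1590×0.6270 + 0.8410×0.3730 = 0.413386
  M+4: 0.8410×0.6270 = 0.527307
Scale to base peak (0.527307) = 100: 11.2 : 78.4 : 100.0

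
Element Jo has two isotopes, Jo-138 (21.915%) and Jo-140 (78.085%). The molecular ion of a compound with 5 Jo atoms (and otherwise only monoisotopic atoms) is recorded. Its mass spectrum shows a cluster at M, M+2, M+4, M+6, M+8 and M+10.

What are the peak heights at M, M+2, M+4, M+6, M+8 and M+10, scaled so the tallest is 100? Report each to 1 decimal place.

0.1 : 2.2 : 15.8 : 56.1 : 100.0 : 71.3

The 5 Jo atoms are independent, so intensities follow the terms of (0.21915 + 0.78085)^5.
P(M) = 0.21915^5 = 0.000505
P(M+2) = 5 × 0.21915^4 × 0.78085^1 = 0.009005
P(M+4) = 10 × 0.21915^3 × 0.78085^2 = 0.064174
P(M+6) = 10 × 0.21915^2 × 0.78085^3 = 0.228658
P(M+8) = 5 × 0.21915^1 × 0.78085^4 = 0.407363
P(M+10) = 0.78085^5 = 0.290294
The M+8 peak is largest (0.407363); scaling to 100 gives 0.1 : 2.2 : 15.8 : 56.1 : 100.0 : 71.3.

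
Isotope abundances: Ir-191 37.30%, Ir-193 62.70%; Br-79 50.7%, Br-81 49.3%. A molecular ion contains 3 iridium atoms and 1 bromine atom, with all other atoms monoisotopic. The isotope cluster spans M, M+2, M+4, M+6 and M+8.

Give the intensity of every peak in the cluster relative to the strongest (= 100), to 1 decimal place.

7.5 : 45.0 : 100.0 : 97.1 : 34.5

Iridium pattern (n=3): 0.05189512 : 0.26170165 : 0.43991135 : 0.24649188
Bromine pattern (n=1): 0.5070 : 0.4930
Convolve the two distributions (both contribute in 2-u steps):
  M: 0.05189512×0.5070 = 0.026311
  M+2: 0.05189512×0.4930 + 0.26170165×0.5070 = 0.158267
  M+4: 0.26170165×0.4930 + 0.43991135×0.5070 = 0.352054
  M+6: 0.43991135×0.4930 + 0.24649188×0.5070 = 0.341848
  M+8: 0.24649188×0.4930 = 0.121520
Scale to base peak (0.352054) = 100: 7.5 : 45.0 : 100.0 : 97.1 : 34.5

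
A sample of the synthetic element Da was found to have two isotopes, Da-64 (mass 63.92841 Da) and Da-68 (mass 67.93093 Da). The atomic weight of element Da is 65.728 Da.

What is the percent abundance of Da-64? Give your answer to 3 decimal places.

55.039%

Writing the weighted mean with unknown fraction x of Da-64:
63.92841·x + 67.93093·(1 − x) = 65.728
(63.92841 − 67.93093)·x = 65.728 − 67.93093
x = -2.20293 / -4.00252 = 0.55039 → 55.039% Da-64, 44.961% Da-68.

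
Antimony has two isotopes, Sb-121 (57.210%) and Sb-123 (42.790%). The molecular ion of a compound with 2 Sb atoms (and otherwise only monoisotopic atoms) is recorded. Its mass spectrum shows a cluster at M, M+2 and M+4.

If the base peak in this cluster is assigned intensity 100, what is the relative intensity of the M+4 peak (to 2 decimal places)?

37.40

Term probabilities: M 0.3273, M+2 0.4896, M+4 0.1831. Base peak = M+2.
P(M+2) = C(2,1) × 0.57210^1 × 0.42790^1 = 2 × 0.5721 × 0.4279 = 0.489603 (base)
P(M+4) = C(2,2) × 0.57210^0 × 0.42790^2 = 1 × 1.0000 × 0.18309841 = 0.183098
Relative intensity = 0.183098 / 0.489603 × 100 = 37.40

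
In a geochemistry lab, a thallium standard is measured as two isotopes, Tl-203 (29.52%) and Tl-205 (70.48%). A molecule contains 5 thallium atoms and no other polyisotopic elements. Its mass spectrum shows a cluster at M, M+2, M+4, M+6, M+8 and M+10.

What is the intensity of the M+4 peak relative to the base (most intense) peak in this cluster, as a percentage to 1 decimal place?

35.1%

(0.2952 + 0.7048)^5 gives M 0.0022, M+2 0.0268, M+4 0.1278, M+6 0.3051, M+8 0.3642, M+10 0.1739; the largest is M+8.
P(M+8) = C(5,4) × 0.2952^1 × 0.7048^4 = 5 × 0.2952 × 0.24675365 = 0.364208 (base)
P(M+4) = C(5,2) × 0.2952^3 × 0.7048^2 = 10 × 0.02572463 × 0.49674304 = 0.127785
Relative intensity = 0.127785 / 0.364208 × 100 = 35.1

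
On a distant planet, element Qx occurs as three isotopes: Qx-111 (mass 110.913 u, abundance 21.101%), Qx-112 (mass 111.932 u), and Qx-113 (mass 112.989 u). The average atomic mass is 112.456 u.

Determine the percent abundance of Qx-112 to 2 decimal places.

The remaining 78.899% is split between Qx-112 (fraction x) and Qx-113 (fraction 0.78899 − x).
Substituting: 111.932x + 112.989(0.78899 − x) = 89.05224787
(111.932 − 112.989)x = -0.09494324  ⇒  x = 0.08982, y = 0.69917
Qx-112: 8.98%, Qx-113: 69.92%.

8.98%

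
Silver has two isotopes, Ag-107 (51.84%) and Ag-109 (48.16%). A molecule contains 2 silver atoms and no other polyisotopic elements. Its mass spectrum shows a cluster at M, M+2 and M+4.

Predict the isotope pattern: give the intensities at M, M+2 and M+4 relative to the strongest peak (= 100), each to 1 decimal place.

Expanding (0.5184 + 0.4816)^2:
P(M) = 0.5184^2 = 0.268739
P(M+2) = 2 × 0.5184^1 × 0.4816^1 = 0.499323
P(M+4) = 0.4816^2 = 0.231939
The M+2 peak is largest (0.499323); scaling to 100 gives 53.8 : 100.0 : 46.5.

53.8 : 100.0 : 46.5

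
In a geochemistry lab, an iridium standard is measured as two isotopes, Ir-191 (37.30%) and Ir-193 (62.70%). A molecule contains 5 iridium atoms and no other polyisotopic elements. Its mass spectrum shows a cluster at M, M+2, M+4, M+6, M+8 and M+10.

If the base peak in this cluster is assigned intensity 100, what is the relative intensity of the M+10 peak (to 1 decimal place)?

Binomial terms of (0.3730 + 0.6270)^5: M 0.0072, M+2 0.0607, M+4 0.2040, M+6 0.3429, M+8 0.2882, M+10 0.0969 → M+6 is the base peak.
P(M+6) = C(5,3) × 0.3730^2 × 0.6270^3 = 10 × 0.139129 × 0.24649188 = 0.342942 (base)
P(M+10) = C(5,5) × 0.3730^0 × 0.6270^5 = 1 × 1.0000 × 0.09690311 = 0.096903
Relative intensity = 0.096903 / 0.342942 × 100 = 28.3

28.3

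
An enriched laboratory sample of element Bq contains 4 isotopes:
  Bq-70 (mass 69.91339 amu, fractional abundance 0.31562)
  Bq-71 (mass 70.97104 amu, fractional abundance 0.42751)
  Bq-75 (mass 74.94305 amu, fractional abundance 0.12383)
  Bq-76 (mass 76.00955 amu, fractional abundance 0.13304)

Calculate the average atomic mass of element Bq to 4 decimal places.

71.7994 amu

Weight each isotope mass by its fractional abundance: 0.31562 × 69.91339 + 0.42751 × 70.97104 + 0.12383 × 74.94305 + 0.13304 × 76.00955
= 22.066064 + 30.340829 + 9.280198 + 10.112311 = 71.799402 amu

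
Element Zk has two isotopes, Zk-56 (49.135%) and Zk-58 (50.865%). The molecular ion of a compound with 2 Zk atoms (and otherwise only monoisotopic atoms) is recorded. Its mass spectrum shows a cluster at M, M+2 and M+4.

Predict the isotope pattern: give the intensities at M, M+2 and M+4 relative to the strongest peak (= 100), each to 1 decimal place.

48.3 : 100.0 : 51.8

The 2 Zk atoms are independent, so intensities follow the terms of (0.49135 + 0.50865)^2.
P(M) = 0.49135^2 = 0.241425
P(M+2) = 2 × 0.49135^1 × 0.50865^1 = 0.499850
P(M+4) = 0.50865^2 = 0.258725
The M+2 peak is largest (0.499850); scaling to 100 gives 48.3 : 100.0 : 51.8.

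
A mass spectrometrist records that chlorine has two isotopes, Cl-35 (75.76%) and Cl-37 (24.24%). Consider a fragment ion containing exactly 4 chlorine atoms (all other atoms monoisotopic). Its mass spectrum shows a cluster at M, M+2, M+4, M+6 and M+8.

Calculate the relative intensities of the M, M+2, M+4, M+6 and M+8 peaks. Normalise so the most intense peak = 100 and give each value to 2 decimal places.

The 4 Cl atoms are independent, so intensities follow the terms of (0.7576 + 0.2424)^4.
P(M) = 0.7576^4 = 0.329428
P(M+2) = 4 × 0.7576^3 × 0.2424^1 = 0.421612
P(M+4) = 6 × 0.7576^2 × 0.2424^2 = 0.202347
P(M+6) = 4 × 0.7576^1 × 0.2424^3 = 0.043162
P(M+8) = 0.2424^4 = 0.003452
The M+2 peak is largest (0.421612); scaling to 100 gives 78.14 : 100.00 : 47.99 : 10.24 : 0.82.

78.14 : 100.00 : 47.99 : 10.24 : 0.82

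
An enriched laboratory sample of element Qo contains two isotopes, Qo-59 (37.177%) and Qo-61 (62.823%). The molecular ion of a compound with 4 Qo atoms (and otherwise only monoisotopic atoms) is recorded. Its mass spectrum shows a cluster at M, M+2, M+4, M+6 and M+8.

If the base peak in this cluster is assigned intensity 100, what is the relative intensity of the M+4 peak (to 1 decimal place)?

88.8

Term probabilities: M 0.0191, M+2 0.1291, M+4 0.3273, M+6 0.3687, M+8 0.1558. Base peak = M+6.
P(M+6) = C(4,3) × 0.37177^1 × 0.62823^3 = 4 × 0.37177 × 0.24794538 = 0.368715 (base)
P(M+4) = C(4,2) × 0.37177^2 × 0.62823^2 = 6 × 0.13821293 × 0.39467293 = 0.327293
Relative intensity = 0.327293 / 0.368715 × 100 = 88.8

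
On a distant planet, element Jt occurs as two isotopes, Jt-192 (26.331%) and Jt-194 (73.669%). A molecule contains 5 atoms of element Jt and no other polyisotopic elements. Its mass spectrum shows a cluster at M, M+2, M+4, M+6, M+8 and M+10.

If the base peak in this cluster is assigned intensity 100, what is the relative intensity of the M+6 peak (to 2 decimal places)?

71.48

(0.26331 + 0.73669)^5 gives M 0.0013, M+2 0.0177, M+4 0.0991, M+6 0.2772, M+8 0.3878, M+10 0.2170; the largest is M+8.
P(M+8) = C(5,4) × 0.26331^1 × 0.73669^4 = 5 × 0.26331 × 0.29453648 = 0.387772 (base)
P(M+6) = C(5,3) × 0.26331^2 × 0.73669^3 = 10 × 0.06933216 × 0.39981062 = 0.277197
Relative intensity = 0.277197 / 0.387772 × 100 = 71.48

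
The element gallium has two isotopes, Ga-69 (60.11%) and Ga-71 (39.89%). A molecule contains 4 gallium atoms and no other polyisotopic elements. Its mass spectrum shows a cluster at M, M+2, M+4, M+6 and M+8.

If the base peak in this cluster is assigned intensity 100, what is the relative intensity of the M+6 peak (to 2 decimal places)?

44.04

Term probabilities: M 0.1306, M+2 0.3465, M+4 0.3450, M+6 0.1526, M+8 0.0253. Base peak = M+2.
P(M+2) = C(4,1) × 0.6011^3 × 0.3989^1 = 4 × 0.21719018 × 0.3989 = 0.346549 (base)
P(M+6) = C(4,3) × 0.6011^1 × 0.3989^3 = 4 × 0.6011 × 0.06347345 = 0.152616
Relative intensity = 0.152616 / 0.346549 × 100 = 44.04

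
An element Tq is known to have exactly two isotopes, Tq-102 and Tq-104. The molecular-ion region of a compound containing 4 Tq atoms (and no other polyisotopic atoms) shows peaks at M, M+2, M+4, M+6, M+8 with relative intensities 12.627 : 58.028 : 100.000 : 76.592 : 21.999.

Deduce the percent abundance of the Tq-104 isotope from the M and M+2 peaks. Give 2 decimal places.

53.46%

If p is the fraction of Tq that is Tq-102, then I(M+2)/I(M) = [C(4,1)·p^3·(1−p)] / p^4 = 4·(1−p)/p = 58.028/12.627 = 4.5955
(1−p)/p = 4.5955/4 = 1.1489  ⇒  p = 1/(1 + 1.1489) = 0.4654
Tq-102: 46.54%, Tq-104: 53.46%.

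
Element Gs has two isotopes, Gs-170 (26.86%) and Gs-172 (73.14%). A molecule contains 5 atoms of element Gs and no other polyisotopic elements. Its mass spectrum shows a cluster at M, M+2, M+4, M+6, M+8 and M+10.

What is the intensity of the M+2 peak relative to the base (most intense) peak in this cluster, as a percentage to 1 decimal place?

5.0%

Binomial terms of (0.2686 + 0.7314)^5: M 0.0014, M+2 0.0190, M+4 0.1037, M+6 0.2823, M+8 0.3843, M+10 0.2093 → M+8 is the base peak.
P(M+8) = C(5,4) × 0.2686^1 × 0.7314^4 = 5 × 0.2686 × 0.28616718 = 0.384323 (base)
P(M+2) = C(5,1) × 0.2686^4 × 0.7314^1 = 5 × 0.00520504 × 0.7314 = 0.019035
Relative intensity = 0.019035 / 0.384323 × 100 = 5.0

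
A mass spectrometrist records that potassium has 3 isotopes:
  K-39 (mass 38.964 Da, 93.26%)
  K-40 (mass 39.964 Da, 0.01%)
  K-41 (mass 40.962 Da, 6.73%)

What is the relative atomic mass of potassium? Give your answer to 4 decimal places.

39.0986 Da

The abundance-weighted mean is 0.9326 × 38.964 + 0.0001 × 39.964 + 0.0673 × 40.962
= 36.33783 + 0.00400 + 2.75674 = 39.09857 Da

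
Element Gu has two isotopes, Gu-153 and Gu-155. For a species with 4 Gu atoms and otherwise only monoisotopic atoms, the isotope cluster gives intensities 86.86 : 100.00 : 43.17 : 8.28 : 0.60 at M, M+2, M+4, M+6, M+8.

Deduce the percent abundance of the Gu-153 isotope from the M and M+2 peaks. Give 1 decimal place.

77.7%

If p is the fraction of Gu that is Gu-153, then I(M+2)/I(M) = [C(4,1)·p^3·(1−p)] / p^4 = 4·(1−p)/p = 100.00/86.86 = 1.1513
(1−p)/p = 1.1513/4 = 0.2878  ⇒  p = 1/(1 + 0.2878) = 0.7765
Gu-153: 77.7%, Gu-155: 22.3%.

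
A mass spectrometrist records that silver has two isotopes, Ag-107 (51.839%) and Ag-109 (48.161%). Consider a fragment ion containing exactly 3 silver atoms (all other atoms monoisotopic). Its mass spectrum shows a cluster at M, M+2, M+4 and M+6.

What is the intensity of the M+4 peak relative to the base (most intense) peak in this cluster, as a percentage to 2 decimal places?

Binomial terms of (0.51839 + 0.48161)^3: M 0.1393, M+2 0.3883, M+4 0.3607, M+6 0.1117 → M+2 is the base peak.
P(M+2) = C(3,1) × 0.51839^2 × 0.48161^1 = 3 × 0.26872819 × 0.48161 = 0.388267 (base)
P(M+4) = C(3,2) × 0.51839^1 × 0.48161^2 = 3 × 0.51839 × 0.23194819 = 0.360719
Relative intensity = 0.360719 / 0.388267 × 100 = 92.90

92.90%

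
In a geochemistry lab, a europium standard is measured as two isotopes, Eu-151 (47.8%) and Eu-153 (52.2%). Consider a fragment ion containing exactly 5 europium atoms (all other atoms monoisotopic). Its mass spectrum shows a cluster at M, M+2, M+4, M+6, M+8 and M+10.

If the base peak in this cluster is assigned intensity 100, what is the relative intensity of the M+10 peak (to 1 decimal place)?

11.9

Term probabilities: M 0.0250, M+2 0.1363, M+4 0.2976, M+6 0.3250, M+8 0.1775, M+10 0.0388. Base peak = M+6.
P(M+6) = C(5,3) × 0.478^2 × 0.522^3 = 10 × 0.228484 × 0.14223665 = 0.324988 (base)
P(M+10) = C(5,5) × 0.478^0 × 0.522^5 = 1 × 1.0000 × 0.03875721 = 0.038757
Relative intensity = 0.038757 / 0.324988 × 100 = 11.9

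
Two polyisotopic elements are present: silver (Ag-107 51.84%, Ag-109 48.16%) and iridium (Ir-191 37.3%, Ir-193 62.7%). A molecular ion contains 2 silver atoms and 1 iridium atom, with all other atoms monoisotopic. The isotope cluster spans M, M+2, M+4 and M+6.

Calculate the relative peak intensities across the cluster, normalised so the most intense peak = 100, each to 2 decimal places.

25.09 : 88.78 : 100.00 : 36.39

Silver pattern (n=2): 0.26873856 : 0.49932288 : 0.23193856
Iridium pattern (n=1): 0.3730 : 0.6270
Convolve the two distributions (both contribute in 2-u steps):
  M: 0.26873856×0.3730 = 0.100239
  M+2: 0.26873856×0.6270 + 0.49932288×0.3730 = 0.354747
  M+4: 0.49932288×0.6270 + 0.23193856×0.3730 = 0.399589
  M+6: 0.23193856×0.6270 = 0.145425
Scale to base peak (0.399589) = 100: 25.09 : 88.78 : 100.00 : 36.39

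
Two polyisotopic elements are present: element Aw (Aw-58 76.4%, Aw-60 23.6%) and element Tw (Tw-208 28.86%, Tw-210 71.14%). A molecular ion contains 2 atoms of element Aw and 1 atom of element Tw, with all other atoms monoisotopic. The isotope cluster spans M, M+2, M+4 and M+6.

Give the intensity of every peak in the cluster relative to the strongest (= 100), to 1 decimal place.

32.4 : 100.0 : 52.5 : 7.6

Element Aw pattern (n=2): 0.583696 : 0.360608 : 0.055696
Element Tw pattern (n=1): 0.2886 : 0.7114
Convolve the two distributions (both contribute in 2-u steps):
  M: 0.583696×0.2886 = 0.168455
  M+2: 0.583696×0.7114 + 0.360608×0.2886 = 0.519313
  M+4: 0.360608×0.7114 + 0.055696×0.2886 = 0.272610
  M+6: 0.055696×0.7114 = 0.039622
Scale to base peak (0.519313) = 100: 32.4 : 100.0 : 52.5 : 7.6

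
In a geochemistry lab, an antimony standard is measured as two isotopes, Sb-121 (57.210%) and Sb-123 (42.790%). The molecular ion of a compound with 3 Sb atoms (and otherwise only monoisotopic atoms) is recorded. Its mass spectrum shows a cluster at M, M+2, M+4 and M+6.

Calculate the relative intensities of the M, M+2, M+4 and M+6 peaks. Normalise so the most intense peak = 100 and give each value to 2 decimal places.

44.57 : 100.00 : 74.79 : 18.65

The 3 Sb atoms are independent, so intensities follow the terms of (0.57210 + 0.42790)^3.
P(M) = 0.57210^3 = 0.187247
P(M+2) = 3 × 0.57210^2 × 0.42790^1 = 0.420153
P(M+4) = 3 × 0.57210^1 × 0.42790^2 = 0.314252
P(M+6) = 0.42790^3 = 0.078348
The M+2 peak is largest (0.420153); scaling to 100 gives 44.57 : 100.00 : 74.79 : 18.65.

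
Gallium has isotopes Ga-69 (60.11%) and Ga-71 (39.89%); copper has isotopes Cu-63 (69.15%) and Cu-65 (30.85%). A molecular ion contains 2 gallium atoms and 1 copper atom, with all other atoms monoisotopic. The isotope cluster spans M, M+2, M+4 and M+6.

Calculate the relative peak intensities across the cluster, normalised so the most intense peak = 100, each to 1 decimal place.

Gallium pattern (n=2): 0.36132121 : 0.47955758 : 0.15912121
Copper pattern (n=1): 0.6915 : 0.3085
Convolve the two distributions (both contribute in 2-u steps):
  M: 0.36132121×0.6915 = 0.249854
  M+2: 0.36132121×0.3085 + 0.47955758×0.6915 = 0.443082
  M+4: 0.47955758×0.3085 + 0.15912121×0.6915 = 0.257976
  M+6: 0.15912121×0.3085 = 0.049089
Scale to base peak (0.443082) = 100: 56.4 : 100.0 : 58.2 : 11.1

56.4 : 100.0 : 58.2 : 11.1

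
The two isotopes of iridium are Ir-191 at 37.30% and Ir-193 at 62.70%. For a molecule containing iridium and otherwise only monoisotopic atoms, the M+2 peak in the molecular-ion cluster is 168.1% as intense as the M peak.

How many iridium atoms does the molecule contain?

1

For n independent Ir atoms, I(M+2)/I(M) = n · (abundance Ir-193) / (abundance Ir-191) = n · 0.6270/0.3730.
n = 1.681 × 0.3730/0.6270 = 1.00 ≈ 1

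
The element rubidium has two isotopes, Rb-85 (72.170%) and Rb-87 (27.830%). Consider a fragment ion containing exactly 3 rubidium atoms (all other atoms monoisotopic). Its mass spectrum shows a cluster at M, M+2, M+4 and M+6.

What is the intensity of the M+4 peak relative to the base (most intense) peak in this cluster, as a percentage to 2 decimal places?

38.56%

(0.72170 + 0.27830)^3 gives M 0.3759, M+2 0.4349, M+4 0.1677, M+6 0.0216; the largest is M+2.
P(M+2) = C(3,1) × 0.72170^2 × 0.27830^1 = 3 × 0.52085089 × 0.2783 = 0.434858 (base)
P(M+4) = C(3,2) × 0.72170^1 × 0.27830^2 = 3 × 0.7217 × 0.07745089 = 0.167689
Relative intensity = 0.167689 / 0.434858 × 100 = 38.56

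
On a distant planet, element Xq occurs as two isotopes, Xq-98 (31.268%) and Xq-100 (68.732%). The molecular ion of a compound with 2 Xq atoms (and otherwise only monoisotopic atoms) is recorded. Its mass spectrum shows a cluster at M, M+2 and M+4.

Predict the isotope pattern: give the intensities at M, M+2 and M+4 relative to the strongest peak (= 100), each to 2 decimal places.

The 2 Xq atoms are independent, so intensities follow the terms of (0.31268 + 0.68732)^2.
P(M) = 0.31268^2 = 0.097769
P(M+2) = 2 × 0.31268^1 × 0.68732^1 = 0.429822
P(M+4) = 0.68732^2 = 0.472409
The M+4 peak is largest (0.472409); scaling to 100 gives 20.70 : 90.99 : 100.00.

20.70 : 90.99 : 100.00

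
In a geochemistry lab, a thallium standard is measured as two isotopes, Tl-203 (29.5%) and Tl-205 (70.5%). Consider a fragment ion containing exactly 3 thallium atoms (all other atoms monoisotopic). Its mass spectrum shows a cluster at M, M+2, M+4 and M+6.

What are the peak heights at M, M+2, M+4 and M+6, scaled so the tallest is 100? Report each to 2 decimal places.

Each Tl atom is independently Tl-203 (p = 0.295) or Tl-205 (q = 0.705); the cluster is the binomial expansion (p + q)^3.
P(M) = 0.295^3 = 0.025672
P(M+2) = 3 × 0.295^2 × 0.705^1 = 0.184058
P(M+4) = 3 × 0.295^1 × 0.705^2 = 0.439867
P(M+6) = 0.705^3 = 0.350403
The M+4 peak is largest (0.439867); scaling to 100 gives 5.84 : 41.84 : 100.00 : 79.66.

5.84 : 41.84 : 100.00 : 79.66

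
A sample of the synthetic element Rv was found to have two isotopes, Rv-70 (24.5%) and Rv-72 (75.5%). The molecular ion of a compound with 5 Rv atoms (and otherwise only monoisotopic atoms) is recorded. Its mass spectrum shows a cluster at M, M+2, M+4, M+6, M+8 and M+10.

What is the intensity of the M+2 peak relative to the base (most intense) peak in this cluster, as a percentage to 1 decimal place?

3.4%

(0.245 + 0.755)^5 gives M 0.0009, M+2 0.0136, M+4 0.0838, M+6 0.2583, M+8 0.3980, M+10 0.2453; the largest is M+8.
P(M+8) = C(5,4) × 0.245^1 × 0.755^4 = 5 × 0.2450 × 0.3249285 = 0.398037 (base)
P(M+2) = C(5,1) × 0.245^4 × 0.755^1 = 5 × 0.003603 × 0.7550 = 0.013601
Relative intensity = 0.013601 / 0.398037 × 100 = 3.4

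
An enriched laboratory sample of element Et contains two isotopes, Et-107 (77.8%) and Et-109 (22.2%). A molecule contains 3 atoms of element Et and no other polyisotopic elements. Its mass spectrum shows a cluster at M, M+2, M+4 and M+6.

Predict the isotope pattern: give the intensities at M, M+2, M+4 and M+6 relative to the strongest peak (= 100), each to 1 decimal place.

Expanding (0.778 + 0.222)^3:
P(M) = 0.778^3 = 0.470911
P(M+2) = 3 × 0.778^2 × 0.222^1 = 0.403119
P(M+4) = 3 × 0.778^1 × 0.222^2 = 0.115029
P(M+6) = 0.222^3 = 0.010941
The M peak is largest (0.470911); scaling to 100 gives 100.0 : 85.6 : 24.4 : 2.3.

100.0 : 85.6 : 24.4 : 2.3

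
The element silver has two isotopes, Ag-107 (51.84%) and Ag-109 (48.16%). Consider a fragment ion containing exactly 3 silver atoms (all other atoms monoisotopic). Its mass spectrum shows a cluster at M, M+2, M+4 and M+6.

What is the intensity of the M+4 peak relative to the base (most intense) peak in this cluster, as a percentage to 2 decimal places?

92.90%

Term probabilities: M 0.1393, M+2 0.3883, M+4 0.3607, M+6 0.1117. Base peak = M+2.
P(M+2) = C(3,1) × 0.5184^2 × 0.4816^1 = 3 × 0.26873856 × 0.4816 = 0.388273 (base)
P(M+4) = C(3,2) × 0.5184^1 × 0.4816^2 = 3 × 0.5184 × 0.23193856 = 0.360711
Relative intensity = 0.360711 / 0.388273 × 100 = 92.90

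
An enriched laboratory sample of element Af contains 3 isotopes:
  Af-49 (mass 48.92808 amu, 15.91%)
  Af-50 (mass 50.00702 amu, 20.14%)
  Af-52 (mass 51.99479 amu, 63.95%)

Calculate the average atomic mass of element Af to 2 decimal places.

Average mass = Σ (abundance × isotope mass) = 0.1591 × 48.92808 + 0.2014 × 50.00702 + 0.6395 × 51.99479
= 7.784458 + 10.071414 + 33.250668 = 51.106540 amu

51.11 amu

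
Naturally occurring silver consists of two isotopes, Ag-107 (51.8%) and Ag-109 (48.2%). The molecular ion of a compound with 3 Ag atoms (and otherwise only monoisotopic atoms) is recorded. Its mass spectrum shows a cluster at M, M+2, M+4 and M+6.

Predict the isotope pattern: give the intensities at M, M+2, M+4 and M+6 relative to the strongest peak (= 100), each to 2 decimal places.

The 3 Ag atoms are independent, so intensities follow the terms of (0.518 + 0.482)^3.
P(M) = 0.518^3 = 0.138992
P(M+2) = 3 × 0.518^2 × 0.482^1 = 0.387997
P(M+4) = 3 × 0.518^1 × 0.482^2 = 0.361031
P(M+6) = 0.482^3 = 0.111980
The M+2 peak is largest (0.387997); scaling to 100 gives 35.82 : 100.00 : 93.05 : 28.86.

35.82 : 100.00 : 93.05 : 28.86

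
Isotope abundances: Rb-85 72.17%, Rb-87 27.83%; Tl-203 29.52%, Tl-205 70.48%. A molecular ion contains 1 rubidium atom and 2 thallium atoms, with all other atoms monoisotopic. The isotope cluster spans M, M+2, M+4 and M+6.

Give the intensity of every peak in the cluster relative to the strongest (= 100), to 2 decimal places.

Rubidium pattern (n=1): 0.7217 : 0.2783
Thallium pattern (n=2): 0.08714304 : 0.41611392 : 0.49674304
Convolve the two distributions (both contribute in 2-u steps):
  M: 0.7217×0.08714304 = 0.062891
  M+2: 0.7217×0.41611392 + 0.2783×0.08714304 = 0.324561
  M+4: 0.7217×0.49674304 + 0.2783×0.41611392 = 0.474304
  M+6: 0.2783×0.49674304 = 0.138244
Scale to base peak (0.474304) = 100: 13.26 : 68.43 : 100.00 : 29.15

13.26 : 68.43 : 100.00 : 29.15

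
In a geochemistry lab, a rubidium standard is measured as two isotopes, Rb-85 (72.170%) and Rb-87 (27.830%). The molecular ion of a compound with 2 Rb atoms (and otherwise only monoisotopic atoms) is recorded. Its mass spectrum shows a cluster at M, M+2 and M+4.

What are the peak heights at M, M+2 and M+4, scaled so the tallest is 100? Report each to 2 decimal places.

The 2 Rb atoms are independent, so intensities follow the terms of (0.72170 + 0.27830)^2.
P(M) = 0.72170^2 = 0.520851
P(M+2) = 2 × 0.72170^1 × 0.27830^1 = 0.401698
P(M+4) = 0.27830^2 = 0.077451
The M peak is largest (0.520851); scaling to 100 gives 100.00 : 77.12 : 14.87.

100.00 : 77.12 : 14.87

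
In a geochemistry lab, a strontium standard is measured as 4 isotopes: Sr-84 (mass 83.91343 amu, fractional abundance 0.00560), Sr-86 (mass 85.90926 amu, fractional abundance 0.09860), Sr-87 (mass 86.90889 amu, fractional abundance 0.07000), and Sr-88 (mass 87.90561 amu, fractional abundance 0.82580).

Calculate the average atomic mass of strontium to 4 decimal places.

The abundance-weighted mean is 0.00560 × 83.91343 + 0.09860 × 85.90926 + 0.07000 × 86.90889 + 0.82580 × 87.90561
= 0.469915 + 8.470653 + 6.083622 + 72.592453 = 87.616643 amu

87.6166 amu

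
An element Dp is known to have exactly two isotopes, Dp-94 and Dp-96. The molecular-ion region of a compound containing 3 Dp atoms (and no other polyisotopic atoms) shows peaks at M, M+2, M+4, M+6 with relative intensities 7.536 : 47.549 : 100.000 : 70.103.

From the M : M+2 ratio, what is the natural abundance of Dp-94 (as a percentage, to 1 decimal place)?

32.2%

If p is the fraction of Dp that is Dp-94, then I(M+2)/I(M) = [C(3,1)·p^2·(1−p)] / p^3 = 3·(1−p)/p = 47.549/7.536 = 6.3096
(1−p)/p = 6.3096/3 = 2.1032  ⇒  p = 1/(1 + 2.1032) = 0.3222
Dp-94: 32.2%, Dp-96: 67.8%.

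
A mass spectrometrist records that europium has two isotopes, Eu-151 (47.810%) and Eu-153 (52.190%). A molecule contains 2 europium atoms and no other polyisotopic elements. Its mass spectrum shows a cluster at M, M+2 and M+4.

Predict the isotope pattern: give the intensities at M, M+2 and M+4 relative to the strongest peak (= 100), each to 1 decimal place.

Expanding (0.47810 + 0.52190)^2:
P(M) = 0.47810^2 = 0.228580
P(M+2) = 2 × 0.47810^1 × 0.52190^1 = 0.499041
P(M+4) = 0.52190^2 = 0.272380
The M+2 peak is largest (0.499041); scaling to 100 gives 45.8 : 100.0 : 54.6.

45.8 : 100.0 : 54.6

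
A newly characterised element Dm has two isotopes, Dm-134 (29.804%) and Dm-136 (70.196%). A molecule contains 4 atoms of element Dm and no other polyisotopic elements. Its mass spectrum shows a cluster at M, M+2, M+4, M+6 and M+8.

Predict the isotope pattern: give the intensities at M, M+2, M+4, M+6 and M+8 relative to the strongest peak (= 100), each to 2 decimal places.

The 4 Dm atoms are independent, so intensities follow the terms of (0.29804 + 0.70196)^4.
P(M) = 0.29804^4 = 0.007890
P(M+2) = 4 × 0.29804^3 × 0.70196^1 = 0.074335
P(M+4) = 6 × 0.29804^2 × 0.70196^2 = 0.262618
P(M+6) = 4 × 0.29804^1 × 0.70196^3 = 0.412355
P(M+8) = 0.70196^4 = 0.242800
The M+6 peak is largest (0.412355); scaling to 100 gives 1.91 : 18.03 : 63.69 : 100.00 : 58.88.

1.91 : 18.03 : 63.69 : 100.00 : 58.88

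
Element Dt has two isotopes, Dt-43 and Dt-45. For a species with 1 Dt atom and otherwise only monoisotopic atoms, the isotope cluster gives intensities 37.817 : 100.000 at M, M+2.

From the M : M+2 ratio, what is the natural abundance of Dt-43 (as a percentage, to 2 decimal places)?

27.44%

Write p for the Dt-43 fraction. I(M+2)/I(M) = [C(1,1)·p^0·(1−p)] / p^1 = 1·(1−p)/p = 100.000/37.817 = 2.6443
(1−p)/p = 2.6443/1 = 2.6443  ⇒  p = 1/(1 + 2.6443) = 0.2744
Dt-43: 27.44%, Dt-45: 72.56%.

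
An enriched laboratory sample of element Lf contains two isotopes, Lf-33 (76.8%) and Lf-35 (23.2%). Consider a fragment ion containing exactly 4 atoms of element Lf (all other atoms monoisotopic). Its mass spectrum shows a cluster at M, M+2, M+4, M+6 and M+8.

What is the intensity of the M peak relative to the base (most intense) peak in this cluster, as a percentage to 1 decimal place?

Binomial terms of (0.768 + 0.232)^4: M 0.3479, M+2 0.4204, M+4 0.1905, M+6 0.0384, M+8 0.0029 → M+2 is the base peak.
P(M+2) = C(4,1) × 0.768^3 × 0.232^1 = 4 × 0.45298483 × 0.2320 = 0.420370 (base)
P(M) = C(4,0) × 0.768^4 × 0.232^0 = 1 × 0.34789235 × 1.0000 = 0.347892
Relative intensity = 0.347892 / 0.420370 × 100 = 82.8

82.8%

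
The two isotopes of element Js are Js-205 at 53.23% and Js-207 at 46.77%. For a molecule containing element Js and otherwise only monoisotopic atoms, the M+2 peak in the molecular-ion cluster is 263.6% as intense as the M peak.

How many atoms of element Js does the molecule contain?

With n Js atoms, P(M+2)/P(M) = C(n,1)·p^(n−1)q / p^n = n·q/p = n · 0.4677/0.5323.
n = 2.636 × 0.5323/0.4677 = 3.00 ≈ 3

3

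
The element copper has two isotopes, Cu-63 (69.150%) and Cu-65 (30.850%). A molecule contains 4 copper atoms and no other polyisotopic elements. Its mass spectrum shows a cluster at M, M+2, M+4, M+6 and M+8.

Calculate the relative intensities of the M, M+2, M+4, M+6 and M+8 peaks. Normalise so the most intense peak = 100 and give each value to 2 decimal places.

56.04 : 100.00 : 66.92 : 19.90 : 2.22

Expanding (0.69150 + 0.30850)^4:
P(M) = 0.69150^4 = 0.228649
P(M+2) = 4 × 0.69150^3 × 0.30850^1 = 0.408030
P(M+4) = 6 × 0.69150^2 × 0.30850^2 = 0.273052
P(M+6) = 4 × 0.69150^1 × 0.30850^3 = 0.081212
P(M+8) = 0.30850^4 = 0.009058
The M+2 peak is largest (0.408030); scaling to 100 gives 56.04 : 100.00 : 66.92 : 19.90 : 2.22.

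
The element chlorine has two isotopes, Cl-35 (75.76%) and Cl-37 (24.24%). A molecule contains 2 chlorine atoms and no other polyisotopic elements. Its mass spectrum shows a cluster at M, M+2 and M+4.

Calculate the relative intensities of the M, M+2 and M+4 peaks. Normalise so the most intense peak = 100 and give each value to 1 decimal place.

100.0 : 64.0 : 10.2

Expanding (0.7576 + 0.2424)^2:
P(M) = 0.7576^2 = 0.573958
P(M+2) = 2 × 0.7576^1 × 0.2424^1 = 0.367284
P(M+4) = 0.2424^2 = 0.058758
The M peak is largest (0.573958); scaling to 100 gives 100.0 : 64.0 : 10.2.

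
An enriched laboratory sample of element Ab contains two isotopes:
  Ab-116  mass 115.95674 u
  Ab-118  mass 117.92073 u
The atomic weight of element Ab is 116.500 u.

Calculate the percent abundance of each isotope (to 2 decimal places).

Writing the weighted mean with unknown fraction x of Ab-116:
115.95674·x + 117.92073·(1 − x) = 116.500
(115.95674 − 117.92073)·x = 116.500 − 117.92073
x = -1.42073 / -1.96399 = 0.72339 → 72.34% Ab-116, 27.66% Ab-118.

Ab-116: 72.34%, Ab-118: 27.66%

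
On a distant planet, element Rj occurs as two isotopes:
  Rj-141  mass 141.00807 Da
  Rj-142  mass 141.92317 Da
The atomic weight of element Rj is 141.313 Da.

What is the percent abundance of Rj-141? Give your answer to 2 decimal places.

66.68%

Writing the weighted mean with unknown fraction x of Rj-141:
141.00807·x + 141.92317·(1 − x) = 141.313
(141.00807 − 141.92317)·x = 141.313 − 141.92317
x = -0.61017 / -0.91510 = 0.66678 → 66.68% Rj-141, 33.32% Rj-142.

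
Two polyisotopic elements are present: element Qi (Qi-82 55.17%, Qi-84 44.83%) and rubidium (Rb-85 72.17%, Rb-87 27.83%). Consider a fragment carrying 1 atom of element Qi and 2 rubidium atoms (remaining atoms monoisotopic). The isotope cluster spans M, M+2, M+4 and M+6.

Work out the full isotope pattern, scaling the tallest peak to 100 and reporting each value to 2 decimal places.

63.14 : 100.00 : 48.96 : 7.63

Element Qi pattern (n=1): 0.5517 : 0.4483
Rubidium pattern (n=2): 0.52085089 : 0.40169822 : 0.07745089
Convolve the two distributions (both contribute in 2-u steps):
  M: 0.5517×0.52085089 = 0.287353
  M+2: 0.5517×0.40169822 + 0.4483×0.52085089 = 0.455114
  M+4: 0.5517×0.07745089 + 0.4483×0.40169822 = 0.222811
  M+6: 0.4483×0.07745089 = 0.034721
Scale to base peak (0.455114) = 100: 63.14 : 100.00 : 48.96 : 7.63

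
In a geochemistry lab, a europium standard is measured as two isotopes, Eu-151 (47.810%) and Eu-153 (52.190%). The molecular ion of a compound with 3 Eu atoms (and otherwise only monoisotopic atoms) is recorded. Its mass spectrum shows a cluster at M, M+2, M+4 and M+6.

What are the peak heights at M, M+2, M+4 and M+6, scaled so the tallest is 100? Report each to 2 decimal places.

27.97 : 91.61 : 100.00 : 36.39

Each Eu atom is independently Eu-151 (p = 0.47810) or Eu-153 (q = 0.52190); the cluster is the binomial expansion (p + q)^3.
P(M) = 0.47810^3 = 0.109284
P(M+2) = 3 × 0.47810^2 × 0.52190^1 = 0.357887
P(M+4) = 3 × 0.47810^1 × 0.52190^2 = 0.390674
P(M+6) = 0.52190^3 = 0.142155
The M+4 peak is largest (0.390674); scaling to 100 gives 27.97 : 91.61 : 100.00 : 36.39.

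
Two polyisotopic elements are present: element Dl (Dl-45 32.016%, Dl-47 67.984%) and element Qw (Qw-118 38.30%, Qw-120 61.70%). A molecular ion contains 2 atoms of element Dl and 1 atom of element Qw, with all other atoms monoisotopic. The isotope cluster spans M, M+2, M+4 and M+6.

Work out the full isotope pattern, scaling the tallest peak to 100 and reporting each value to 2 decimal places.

Element Dl pattern (n=2): 0.10250243 : 0.43531515 : 0.46218243
Element Qw pattern (n=1): 0.3830 : 0.6170
Convolve the two distributions (both contribute in 2-u steps):
  M: 0.10250243×0.3830 = 0.039258
  M+2: 0.10250243×0.6170 + 0.43531515×0.3830 = 0.229970
  M+4: 0.43531515×0.6170 + 0.46218243×0.3830 = 0.445605
  M+6: 0.46218243×0.6170 = 0.285167
Scale to base peak (0.445605) = 100: 8.81 : 51.61 : 100.00 : 64.00

8.81 : 51.61 : 100.00 : 64.00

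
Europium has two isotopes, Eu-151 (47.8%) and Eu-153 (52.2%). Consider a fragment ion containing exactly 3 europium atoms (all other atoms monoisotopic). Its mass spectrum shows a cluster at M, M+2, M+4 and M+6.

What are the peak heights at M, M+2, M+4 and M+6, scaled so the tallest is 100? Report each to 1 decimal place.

28.0 : 91.6 : 100.0 : 36.4

Expanding (0.478 + 0.522)^3:
P(M) = 0.478^3 = 0.109215
P(M+2) = 3 × 0.478^2 × 0.522^1 = 0.357806
P(M+4) = 3 × 0.478^1 × 0.522^2 = 0.390742
P(M+6) = 0.522^3 = 0.142237
The M+4 peak is largest (0.390742); scaling to 100 gives 28.0 : 91.6 : 100.0 : 36.4.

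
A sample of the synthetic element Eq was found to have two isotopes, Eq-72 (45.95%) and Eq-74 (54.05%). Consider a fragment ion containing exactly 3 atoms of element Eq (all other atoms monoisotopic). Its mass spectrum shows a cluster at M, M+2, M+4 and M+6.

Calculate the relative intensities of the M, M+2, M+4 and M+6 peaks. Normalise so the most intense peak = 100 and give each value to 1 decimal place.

24.1 : 85.0 : 100.0 : 39.2

Expanding (0.4595 + 0.5405)^3:
P(M) = 0.4595^3 = 0.097019
P(M+2) = 3 × 0.4595^2 × 0.5405^1 = 0.342364
P(M+4) = 3 × 0.4595^1 × 0.5405^2 = 0.402715
P(M+6) = 0.5405^3 = 0.157902
The M+4 peak is largest (0.402715); scaling to 100 gives 24.1 : 85.0 : 100.0 : 39.2.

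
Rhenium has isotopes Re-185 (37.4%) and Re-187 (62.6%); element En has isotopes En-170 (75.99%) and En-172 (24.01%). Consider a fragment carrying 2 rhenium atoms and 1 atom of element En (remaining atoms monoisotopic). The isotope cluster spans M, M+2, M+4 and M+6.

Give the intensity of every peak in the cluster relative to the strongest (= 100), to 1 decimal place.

Rhenium pattern (n=2): 0.139876 : 0.468248 : 0.391876
Element En pattern (n=1): 0.7599 : 0.2401
Convolve the two distributions (both contribute in 2-u steps):
  M: 0.139876×0.7599 = 0.106292
  M+2: 0.139876×0.2401 + 0.468248×0.7599 = 0.389406
  M+4: 0.468248×0.2401 + 0.391876×0.7599 = 0.410213
  M+6: 0.391876×0.2401 = 0.094089
Scale to base peak (0.410213) = 100: 25.9 : 94.9 : 100.0 : 22.9

25.9 : 94.9 : 100.0 : 22.9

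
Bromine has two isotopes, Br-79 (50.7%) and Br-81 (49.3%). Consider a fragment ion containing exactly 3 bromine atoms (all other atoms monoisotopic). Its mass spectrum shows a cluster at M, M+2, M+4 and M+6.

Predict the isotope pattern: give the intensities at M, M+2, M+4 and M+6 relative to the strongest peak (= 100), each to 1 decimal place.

Each Br atom is independently Br-79 (p = 0.507) or Br-81 (q = 0.493); the cluster is the binomial expansion (p + q)^3.
P(M) = 0.507^3 = 0.130324
P(M+2) = 3 × 0.507^2 × 0.493^1 = 0.380175
P(M+4) = 3 × 0.507^1 × 0.493^2 = 0.369678
P(M+6) = 0.493^3 = 0.119823
The M+2 peak is largest (0.380175); scaling to 100 gives 34.3 : 100.0 : 97.2 : 31.5.

34.3 : 100.0 : 97.2 : 31.5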